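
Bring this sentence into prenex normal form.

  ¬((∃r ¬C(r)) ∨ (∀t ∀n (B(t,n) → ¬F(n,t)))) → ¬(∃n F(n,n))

∃r ∀t ∀n ∀v (¬C(r) ∨ ¬B(t,n) ∨ ¬F(n,t) ∨ ¬F(v,v))

Eliminate → and ↔ using ¬ and ∨.
  ¬¬((∃r ¬C(r)) ∨ (∀t ∀n (¬B(t,n) ∨ ¬F(n,t)))) ∨ ¬(∃n F(n,n))
Push ¬ through the quantifiers and connectives to reach negation normal form:
  (∃r ¬C(r)) ∨ (∀t ∀n (¬B(t,n) ∨ ¬F(n,t))) ∨ (∀n ¬F(n,n))
Standardize variables apart so no two quantifiers bind the same name: n↦v.
  (∃r ¬C(r)) ∨ (∀t ∀n (¬B(t,n) ∨ ¬F(n,t))) ∨ (∀v ¬F(v,v))
Finally move all quantifiers to the prefix:
  ∃r ∀t ∀n ∀v (¬C(r) ∨ ¬B(t,n) ∨ ¬F(n,t) ∨ ¬F(v,v))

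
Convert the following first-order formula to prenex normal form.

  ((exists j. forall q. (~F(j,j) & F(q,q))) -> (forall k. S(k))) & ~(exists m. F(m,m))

Eliminate → and ↔ using ¬ and ∨.
  (~(exists j. forall q. (~F(j,j) & F(q,q))) | (forall k. S(k))) & ~(exists m. F(m,m))
Move each ¬ inward, flipping quantifiers it crosses:
  ((forall j. exists q. (F(j,j) | ~F(q,q))) | (forall k. S(k))) & (forall m. ~F(m,m))
All bound variables are already distinct, so no renaming is needed.
Extract every quantifier outward, since the variables are now distinct and don't occur free across branches:
  forall j. exists q. forall k. forall m. ((F(j,j) | ~F(q,q) | S(k)) & ~F(m,m))

forall j. exists q. forall k. forall m. ((F(j,j) | ~F(q,q) | S(k)) & ~F(m,m))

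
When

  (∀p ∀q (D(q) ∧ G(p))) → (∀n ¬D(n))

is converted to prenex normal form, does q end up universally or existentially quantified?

existential

First replace A → B with ¬A ∨ B.
  ¬(∀p ∀q (D(q) ∧ G(p))) ∨ (∀n ¬D(n))
Push ¬ through the quantifiers and connectives to reach negation normal form:
  (∃p ∃q (¬D(q) ∨ ¬G(p))) ∨ (∀n ¬D(n))
All bound variables are already distinct, so no renaming is needed.
Finally move all quantifiers to the prefix:
  ∃p ∃q ∀n (¬D(q) ∨ ¬G(p) ∨ ¬D(n))
The quantifier ∀q sits under an odd number of negations (counting the antecedent side of each →), so it flips to ∃q.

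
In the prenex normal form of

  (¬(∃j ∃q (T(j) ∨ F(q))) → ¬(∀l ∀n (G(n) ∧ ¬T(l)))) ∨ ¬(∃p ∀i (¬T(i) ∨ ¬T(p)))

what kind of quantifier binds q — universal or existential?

existential

Eliminate → and ↔ using ¬ and ∨.
  ¬¬(∃j ∃q (T(j) ∨ F(q))) ∨ ¬(∀l ∀n (G(n) ∧ ¬T(l))) ∨ ¬(∃p ∀i (¬T(i) ∨ ¬T(p)))
Push ¬ through the quantifiers and connectives to reach negation normal form:
  (∃j ∃q (T(j) ∨ F(q))) ∨ (∃l ∃n (¬G(n) ∨ T(l))) ∨ (∀p ∃i (T(i) ∧ T(p)))
All bound variables are already distinct, so no renaming is needed.
Finally move all quantifiers to the prefix:
  ∃j ∃q ∃l ∃n ∀p ∃i (T(j) ∨ F(q) ∨ ¬G(n) ∨ T(l) ∨ T(i) ∧ T(p))
The quantifier ∃q sits under an even number of negations (counting the antecedent side of each →), so it remains existential.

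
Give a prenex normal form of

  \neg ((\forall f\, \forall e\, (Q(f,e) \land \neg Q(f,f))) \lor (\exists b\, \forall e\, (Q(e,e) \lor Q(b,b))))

Move each ¬ inward, flipping quantifiers it crosses:
  (\exists f\, \exists e\, (\neg Q(f,e) \lor Q(f,f))) \land (\forall b\, \exists e\, (\neg Q(e,e) \land \neg Q(b,b)))
Standardize variables apart so no two quantifiers bind the same name: e↦q.
  (\exists f\, \exists e\, (\neg Q(f,e) \lor Q(f,f))) \land (\forall b\, \exists q\, (\neg Q(q,q) \land \neg Q(b,b)))
Finally move all quantifiers to the prefix:
  \exists f\, \exists e\, \forall b\, \exists q\, ((\neg Q(f,e) \lor Q(f,f)) \land \neg Q(q,q) \land \neg Q(b,b))

\exists f\, \exists e\, \forall b\, \exists q\, ((\neg Q(f,e) \lor Q(f,f)) \land \neg Q(q,q) \land \neg Q(b,b))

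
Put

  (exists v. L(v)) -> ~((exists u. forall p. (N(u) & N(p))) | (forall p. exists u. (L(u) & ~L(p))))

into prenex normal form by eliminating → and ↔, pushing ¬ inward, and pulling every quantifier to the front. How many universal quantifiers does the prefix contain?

3

Rewrite implications/biconditionals: A → B as ¬A ∨ B.
  ~(exists v. L(v)) | ~((exists u. forall p. (N(u) & N(p))) | (forall p. exists u. (L(u) & ~L(p))))
Move each ¬ inward, flipping quantifiers it crosses:
  (forall v. ~L(v)) | (forall u. exists p. (~N(u) | ~N(p))) & (exists p. forall u. (~L(u) | L(p)))
Standardize variables apart so no two quantifiers bind the same name: p↦w1, u↦x.
  (forall v. ~L(v)) | (forall u. exists p. (~N(u) | ~N(p))) & (exists w1. forall x. (~L(x) | L(w1)))
Extract every quantifier outward, since the variables are now distinct and don't occur free across branches:
  forall v. forall u. exists p. exists w1. forall x. (~L(v) | (~N(u) | ~N(p)) & (~L(x) | L(w1)))
The prefix is forall v forall u exists p exists w1 forall x: 3 universal, 2 existential.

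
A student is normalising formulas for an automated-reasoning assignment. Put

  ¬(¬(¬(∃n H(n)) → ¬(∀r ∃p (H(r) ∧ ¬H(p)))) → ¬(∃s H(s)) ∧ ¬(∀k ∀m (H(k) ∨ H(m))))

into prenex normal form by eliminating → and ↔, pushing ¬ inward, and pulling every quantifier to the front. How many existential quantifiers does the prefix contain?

Rewrite implications/biconditionals: A → B as ¬A ∨ B.
  ¬(¬¬(¬¬(∃n H(n)) ∨ ¬(∀r ∃p (H(r) ∧ ¬H(p)))) ∨ ¬(∃s H(s)) ∧ ¬(∀k ∀m (H(k) ∨ H(m))))
Push ¬ through the quantifiers and connectives to reach negation normal form:
  (∀n ¬H(n)) ∧ (∀r ∃p (H(r) ∧ ¬H(p))) ∧ ((∃s H(s)) ∨ (∀k ∀m (H(k) ∨ H(m))))
All bound variables are already distinct, so no renaming is needed.
Finally move all quantifiers to the prefix:
  ∀n ∀r ∃p ∃s ∀k ∀m (¬H(n) ∧ H(r) ∧ ¬H(p) ∧ (H(s) ∨ H(k) ∨ H(m)))
The prefix is ∀n ∀r ∃p ∃s ∀k ∀m: 4 universal, 2 existential.

2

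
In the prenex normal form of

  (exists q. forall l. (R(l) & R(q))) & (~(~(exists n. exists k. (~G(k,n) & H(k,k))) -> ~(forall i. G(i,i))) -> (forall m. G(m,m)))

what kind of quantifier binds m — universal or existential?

Rewrite implications/biconditionals: A → B as ¬A ∨ B.
  (exists q. forall l. (R(l) & R(q))) & (~~(~~(exists n. exists k. (~G(k,n) & H(k,k))) | ~(forall i. G(i,i))) | (forall m. G(m,m)))
Drive negations inward (¬∀x A ≡ ∃x ¬A, ¬∃x A ≡ ∀x ¬A, De Morgan for ∧/∨):
  (exists q. forall l. (R(l) & R(q))) & ((exists n. exists k. (~G(k,n) & H(k,k))) | (exists i. ~G(i,i)) | (forall m. G(m,m)))
All bound variables are already distinct, so no renaming is needed.
Pull the quantifiers to the front (each side's bound variable is not free in the other side):
  exists q. forall l. exists n. exists k. exists i. forall m. (R(l) & R(q) & (~G(k,n) & H(k,k) | ~G(i,i) | G(m,m)))
The quantifier forall m sits under an even number of negations (counting the antecedent side of each →), so it remains universal.

universal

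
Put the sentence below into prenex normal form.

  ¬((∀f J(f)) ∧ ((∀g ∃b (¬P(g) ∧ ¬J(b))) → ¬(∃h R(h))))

∃f ∀g ∃b ∃h (¬J(f) ∨ ¬P(g) ∧ ¬J(b) ∧ R(h))

Rewrite implications/biconditionals: A → B as ¬A ∨ B.
  ¬((∀f J(f)) ∧ (¬(∀g ∃b (¬P(g) ∧ ¬J(b))) ∨ ¬(∃h R(h))))
Push ¬ through the quantifiers and connectives to reach negation normal form:
  (∃f ¬J(f)) ∨ (∀g ∃b (¬P(g) ∧ ¬J(b))) ∧ (∃h R(h))
All bound variables are already distinct, so no renaming is needed.
Pull the quantifiers to the front (each side's bound variable is not free in the other side):
  ∃f ∀g ∃b ∃h (¬J(f) ∨ ¬P(g) ∧ ¬J(b) ∧ R(h))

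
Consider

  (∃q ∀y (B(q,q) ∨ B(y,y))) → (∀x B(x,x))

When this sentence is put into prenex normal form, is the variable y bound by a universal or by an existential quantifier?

Rewrite implications/biconditionals: A → B as ¬A ∨ B.
  ¬(∃q ∀y (B(q,q) ∨ B(y,y))) ∨ (∀x B(x,x))
Push ¬ through the quantifiers and connectives to reach negation normal form:
  (∀q ∃y (¬B(q,q) ∧ ¬B(y,y))) ∨ (∀x B(x,x))
All bound variables are already distinct, so no renaming is needed.
Finally move all quantifiers to the prefix:
  ∀q ∃y ∀x (¬B(q,q) ∧ ¬B(y,y) ∨ B(x,x))
The quantifier ∀y sits under an odd number of negations (counting the antecedent side of each →), so it flips to ∃y.

existential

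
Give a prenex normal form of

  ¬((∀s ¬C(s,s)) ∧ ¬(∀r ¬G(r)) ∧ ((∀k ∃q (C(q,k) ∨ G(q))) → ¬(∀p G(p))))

∃s ∀r ∀k ∃q ∀p (C(s,s) ∨ ¬G(r) ∨ (C(q,k) ∨ G(q)) ∧ G(p))

Rewrite implications/biconditionals: A → B as ¬A ∨ B.
  ¬((∀s ¬C(s,s)) ∧ ¬(∀r ¬G(r)) ∧ (¬(∀k ∃q (C(q,k) ∨ G(q))) ∨ ¬(∀p G(p))))
Drive negations inward (¬∀x A ≡ ∃x ¬A, ¬∃x A ≡ ∀x ¬A, De Morgan for ∧/∨):
  (∃s C(s,s)) ∨ (∀r ¬G(r)) ∨ (∀k ∃q (C(q,k) ∨ G(q))) ∧ (∀p G(p))
Extract every quantifier outward, since the variables are now distinct and don't occur free across branches:
  ∃s ∀r ∀k ∃q ∀p (C(s,s) ∨ ¬G(r) ∨ (C(q,k) ∨ G(q)) ∧ G(p))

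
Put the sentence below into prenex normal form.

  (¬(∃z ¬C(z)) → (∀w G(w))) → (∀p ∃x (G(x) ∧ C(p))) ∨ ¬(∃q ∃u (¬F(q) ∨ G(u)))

∀z ∃w ∀p ∃x ∀q ∀u (C(z) ∧ ¬G(w) ∨ G(x) ∧ C(p) ∨ F(q) ∧ ¬G(u))

First replace A → B with ¬A ∨ B.
  ¬(¬¬(∃z ¬C(z)) ∨ (∀w G(w))) ∨ (∀p ∃x (G(x) ∧ C(p))) ∨ ¬(∃q ∃u (¬F(q) ∨ G(u)))
Push ¬ through the quantifiers and connectives to reach negation normal form:
  (∀z C(z)) ∧ (∃w ¬G(w)) ∨ (∀p ∃x (G(x) ∧ C(p))) ∨ (∀q ∀u (F(q) ∧ ¬G(u)))
All bound variables are already distinct, so no renaming is needed.
Pull the quantifiers to the front (each side's bound variable is not free in the other side):
  ∀z ∃w ∀p ∃x ∀q ∀u (C(z) ∧ ¬G(w) ∨ G(x) ∧ C(p) ∨ F(q) ∧ ¬G(u))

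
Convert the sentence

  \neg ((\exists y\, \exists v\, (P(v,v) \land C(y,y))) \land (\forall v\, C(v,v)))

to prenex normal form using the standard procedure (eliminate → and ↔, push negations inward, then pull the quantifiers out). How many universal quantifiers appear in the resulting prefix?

2

Move each ¬ inward, flipping quantifiers it crosses:
  (\forall y\, \forall v\, (\neg P(v,v) \lor \neg C(y,y))) \lor (\exists v\, \neg C(v,v))
Rename bound variables to avoid capture: v↦q.
  (\forall y\, \forall v\, (\neg P(v,v) \lor \neg C(y,y))) \lor (\exists q\, \neg C(q,q))
Extract every quantifier outward, since the variables are now distinct and don't occur free across branches:
  \forall y\, \forall v\, \exists q\, (\neg P(v,v) \lor \neg C(y,y) \lor \neg C(q,q))
The prefix is \forall y \forall v \exists q: 2 universal, 1 existential.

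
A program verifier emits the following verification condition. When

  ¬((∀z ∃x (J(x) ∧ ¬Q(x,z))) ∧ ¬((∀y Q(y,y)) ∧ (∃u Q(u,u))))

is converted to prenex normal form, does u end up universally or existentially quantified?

existential

Move each ¬ inward, flipping quantifiers it crosses:
  (∃z ∀x (¬J(x) ∨ Q(x,z))) ∨ (∀y Q(y,y)) ∧ (∃u Q(u,u))
All bound variables are already distinct, so no renaming is needed.
Finally move all quantifiers to the prefix:
  ∃z ∀x ∀y ∃u (¬J(x) ∨ Q(x,z) ∨ Q(y,y) ∧ Q(u,u))
The quantifier ∃u sits under an even number of negations, so it remains existential.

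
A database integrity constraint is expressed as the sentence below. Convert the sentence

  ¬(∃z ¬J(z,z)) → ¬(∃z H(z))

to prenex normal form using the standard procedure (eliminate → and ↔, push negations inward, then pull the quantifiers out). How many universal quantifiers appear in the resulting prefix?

1

First replace A → B with ¬A ∨ B.
  ¬¬(∃z ¬J(z,z)) ∨ ¬(∃z H(z))
Drive negations inward (¬∀x A ≡ ∃x ¬A, ¬∃x A ≡ ∀x ¬A, De Morgan for ∧/∨):
  (∃z ¬J(z,z)) ∨ (∀z ¬H(z))
Give each quantifier a distinct variable: z↦v.
  (∃z ¬J(z,z)) ∨ (∀v ¬H(v))
Extract every quantifier outward, since the variables are now distinct and don't occur free across branches:
  ∃z ∀v (¬J(z,z) ∨ ¬H(v))
The prefix is ∃z ∀v: 1 universal, 1 existential.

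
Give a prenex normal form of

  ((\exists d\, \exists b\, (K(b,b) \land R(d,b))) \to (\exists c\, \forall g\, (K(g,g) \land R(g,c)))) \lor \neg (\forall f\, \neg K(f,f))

First replace A → B with ¬A ∨ B.
  \neg (\exists d\, \exists b\, (K(b,b) \land R(d,b))) \lor (\exists c\, \forall g\, (K(g,g) \land R(g,c))) \lor \neg (\forall f\, \neg K(f,f))
Push ¬ through the quantifiers and connectives to reach negation normal form:
  (\forall d\, \forall b\, (\neg K(b,b) \lor \neg R(d,b))) \lor (\exists c\, \forall g\, (K(g,g) \land R(g,c))) \lor (\exists f\, K(f,f))
All bound variables are already distinct, so no renaming is needed.
Finally move all quantifiers to the prefix:
  \forall d\, \forall b\, \exists c\, \forall g\, \exists f\, (\neg K(b,b) \lor \neg R(d,b) \lor K(g,g) \land R(g,c) \lor K(f,f))

\forall d\, \forall b\, \exists c\, \forall g\, \exists f\, (\neg K(b,b) \lor \neg R(d,b) \lor K(g,g) \land R(g,c) \lor K(f,f))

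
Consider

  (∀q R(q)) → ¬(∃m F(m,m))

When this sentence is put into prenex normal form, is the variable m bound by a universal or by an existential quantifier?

universal

First replace A → B with ¬A ∨ B.
  ¬(∀q R(q)) ∨ ¬(∃m F(m,m))
Push ¬ through the quantifiers and connectives to reach negation normal form:
  (∃q ¬R(q)) ∨ (∀m ¬F(m,m))
Finally move all quantifiers to the prefix:
  ∃q ∀m (¬R(q) ∨ ¬F(m,m))
The quantifier ∃m sits under an odd number of negations (counting the antecedent side of each →), so it flips to ∀m.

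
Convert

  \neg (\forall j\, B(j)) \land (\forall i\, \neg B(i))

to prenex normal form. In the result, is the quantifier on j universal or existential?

Push ¬ through the quantifiers and connectives to reach negation normal form:
  (\exists j\, \neg B(j)) \land (\forall i\, \neg B(i))
All bound variables are already distinct, so no renaming is needed.
Finally move all quantifiers to the prefix:
  \exists j\, \forall i\, (\neg B(j) \land \neg B(i))
The quantifier \forall j sits under an odd number of negations, so it flips to \exists j.

existential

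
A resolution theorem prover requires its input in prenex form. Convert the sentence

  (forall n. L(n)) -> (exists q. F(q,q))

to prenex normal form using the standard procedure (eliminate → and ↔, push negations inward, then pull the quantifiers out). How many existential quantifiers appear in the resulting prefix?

2

First replace A → B with ¬A ∨ B.
  ~(forall n. L(n)) | (exists q. F(q,q))
Drive negations inward (¬∀x A ≡ ∃x ¬A, ¬∃x A ≡ ∀x ¬A, De Morgan for ∧/∨):
  (exists n. ~L(n)) | (exists q. F(q,q))
Extract every quantifier outward, since the variables are now distinct and don't occur free across branches:
  exists n. exists q. (~L(n) | F(q,q))
The prefix is exists n exists q: 0 universal, 2 existential.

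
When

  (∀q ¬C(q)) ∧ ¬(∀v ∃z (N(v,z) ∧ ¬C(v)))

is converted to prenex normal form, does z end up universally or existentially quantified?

universal

Move each ¬ inward, flipping quantifiers it crosses:
  (∀q ¬C(q)) ∧ (∃v ∀z (¬N(v,z) ∨ C(v)))
Pull the quantifiers to the front (each side's bound variable is not free in the other side):
  ∀q ∃v ∀z (¬C(q) ∧ (¬N(v,z) ∨ C(v)))
The quantifier ∃z sits under an odd number of negations, so it flips to ∀z.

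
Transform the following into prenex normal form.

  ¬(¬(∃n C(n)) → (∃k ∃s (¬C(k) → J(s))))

∀n ∀k ∀s (¬C(n) ∧ ¬C(k) ∧ ¬J(s))

First replace A → B with ¬A ∨ B.
  ¬(¬¬(∃n C(n)) ∨ (∃k ∃s (¬¬C(k) ∨ J(s))))
Move each ¬ inward, flipping quantifiers it crosses:
  (∀n ¬C(n)) ∧ (∀k ∀s (¬C(k) ∧ ¬J(s)))
Extract every quantifier outward, since the variables are now distinct and don't occur free across branches:
  ∀n ∀k ∀s (¬C(n) ∧ ¬C(k) ∧ ¬J(s))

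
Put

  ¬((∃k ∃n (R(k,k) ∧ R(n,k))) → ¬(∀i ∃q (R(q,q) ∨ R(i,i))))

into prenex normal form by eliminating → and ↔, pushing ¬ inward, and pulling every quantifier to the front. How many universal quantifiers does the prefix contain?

1

Rewrite implications/biconditionals: A → B as ¬A ∨ B.
  ¬(¬(∃k ∃n (R(k,k) ∧ R(n,k))) ∨ ¬(∀i ∃q (R(q,q) ∨ R(i,i))))
Drive negations inward (¬∀x A ≡ ∃x ¬A, ¬∃x A ≡ ∀x ¬A, De Morgan for ∧/∨):
  (∃k ∃n (R(k,k) ∧ R(n,k))) ∧ (∀i ∃q (R(q,q) ∨ R(i,i)))
All bound variables are already distinct, so no renaming is needed.
Finally move all quantifiers to the prefix:
  ∃k ∃n ∀i ∃q (R(k,k) ∧ R(n,k) ∧ (R(q,q) ∨ R(i,i)))
The prefix is ∃k ∃n ∀i ∃q: 1 universal, 3 existential.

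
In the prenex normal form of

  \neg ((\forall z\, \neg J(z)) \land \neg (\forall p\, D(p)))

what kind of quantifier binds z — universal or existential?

existential

Drive negations inward (¬∀x A ≡ ∃x ¬A, ¬∃x A ≡ ∀x ¬A, De Morgan for ∧/∨):
  (\exists z\, J(z)) \lor (\forall p\, D(p))
All bound variables are already distinct, so no renaming is needed.
Extract every quantifier outward, since the variables are now distinct and don't occur free across branches:
  \exists z\, \forall p\, (J(z) \lor D(p))
The quantifier \forall z sits under an odd number of negations, so it flips to \exists z.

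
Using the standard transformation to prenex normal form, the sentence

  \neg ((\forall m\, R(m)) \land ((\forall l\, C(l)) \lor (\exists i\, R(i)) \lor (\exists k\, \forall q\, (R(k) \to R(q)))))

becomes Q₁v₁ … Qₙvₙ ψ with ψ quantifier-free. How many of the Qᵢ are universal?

2

First replace A → B with ¬A ∨ B.
  \neg ((\forall m\, R(m)) \land ((\forall l\, C(l)) \lor (\exists i\, R(i)) \lor (\exists k\, \forall q\, (\neg R(k) \lor R(q)))))
Push ¬ through the quantifiers and connectives to reach negation normal form:
  (\exists m\, \neg R(m)) \lor (\exists l\, \neg C(l)) \land (\forall i\, \neg R(i)) \land (\forall k\, \exists q\, (R(k) \land \neg R(q)))
All bound variables are already distinct, so no renaming is needed.
Pull the quantifiers to the front (each side's bound variable is not free in the other side):
  \exists m\, \exists l\, \forall i\, \forall k\, \exists q\, (\neg R(m) \lor \neg C(l) \land \neg R(i) \land R(k) \land \neg R(q))
The prefix is \exists m \exists l \forall i \forall k \exists q: 2 universal, 3 existential.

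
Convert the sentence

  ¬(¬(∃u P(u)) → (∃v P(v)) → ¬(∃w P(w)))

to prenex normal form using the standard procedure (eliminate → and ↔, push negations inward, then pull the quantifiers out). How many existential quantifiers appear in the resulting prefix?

2

Eliminate → and ↔ using ¬ and ∨.
  ¬(¬¬(∃u P(u)) ∨ ¬(∃v P(v)) ∨ ¬(∃w P(w)))
Push ¬ through the quantifiers and connectives to reach negation normal form:
  (∀u ¬P(u)) ∧ (∃v P(v)) ∧ (∃w P(w))
All bound variables are already distinct, so no renaming is needed.
Pull the quantifiers to the front (each side's bound variable is not free in the other side):
  ∀u ∃v ∃w (¬P(u) ∧ P(v) ∧ P(w))
The prefix is ∀u ∃v ∃w: 1 universal, 2 existential.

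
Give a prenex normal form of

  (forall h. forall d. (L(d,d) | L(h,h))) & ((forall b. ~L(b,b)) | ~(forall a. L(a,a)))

forall h. forall d. forall b. exists a. ((L(d,d) | L(h,h)) & (~L(b,b) | ~L(a,a)))

Drive negations inward (¬∀x A ≡ ∃x ¬A, ¬∃x A ≡ ∀x ¬A, De Morgan for ∧/∨):
  (forall h. forall d. (L(d,d) | L(h,h))) & ((forall b. ~L(b,b)) | (exists a. ~L(a,a)))
All bound variables are already distinct, so no renaming is needed.
Extract every quantifier outward, since the variables are now distinct and don't occur free across branches:
  forall h. forall d. forall b. exists a. ((L(d,d) | L(h,h)) & (~L(b,b) | ~L(a,a)))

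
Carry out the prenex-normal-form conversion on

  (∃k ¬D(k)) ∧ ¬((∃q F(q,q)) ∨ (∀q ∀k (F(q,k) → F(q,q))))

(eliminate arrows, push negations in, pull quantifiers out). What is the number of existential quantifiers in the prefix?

Eliminate → and ↔ using ¬ and ∨.
  (∃k ¬D(k)) ∧ ¬((∃q F(q,q)) ∨ (∀q ∀k (¬F(q,k) ∨ F(q,q))))
Push ¬ through the quantifiers and connectives to reach negation normal form:
  (∃k ¬D(k)) ∧ (∀q ¬F(q,q)) ∧ (∃q ∃k (F(q,k) ∧ ¬F(q,q)))
Standardize variables apart so no two quantifiers bind the same name: q↦s, k↦a.
  (∃k ¬D(k)) ∧ (∀q ¬F(q,q)) ∧ (∃s ∃a (F(s,a) ∧ ¬F(s,s)))
Finally move all quantifiers to the prefix:
  ∃k ∀q ∃s ∃a (¬D(k) ∧ ¬F(q,q) ∧ F(s,a) ∧ ¬F(s,s))
The prefix is ∃k ∀q ∃s ∃a: 1 universal, 3 existential.

3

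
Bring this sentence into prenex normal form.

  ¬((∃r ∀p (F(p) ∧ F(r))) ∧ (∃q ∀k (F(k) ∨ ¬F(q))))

∀r ∃p ∀q ∃k (¬F(p) ∨ ¬F(r) ∨ ¬F(k) ∧ F(q))

Move each ¬ inward, flipping quantifiers it crosses:
  (∀r ∃p (¬F(p) ∨ ¬F(r))) ∨ (∀q ∃k (¬F(k) ∧ F(q)))
Pull the quantifiers to the front (each side's bound variable is not free in the other side):
  ∀r ∃p ∀q ∃k (¬F(p) ∨ ¬F(r) ∨ ¬F(k) ∧ F(q))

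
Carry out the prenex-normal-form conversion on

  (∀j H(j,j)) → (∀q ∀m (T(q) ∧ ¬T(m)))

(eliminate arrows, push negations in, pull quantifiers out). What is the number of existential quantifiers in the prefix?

Eliminate → and ↔ using ¬ and ∨.
  ¬(∀j H(j,j)) ∨ (∀q ∀m (T(q) ∧ ¬T(m)))
Drive negations inward (¬∀x A ≡ ∃x ¬A, ¬∃x A ≡ ∀x ¬A, De Morgan for ∧/∨):
  (∃j ¬H(j,j)) ∨ (∀q ∀m (T(q) ∧ ¬T(m)))
Finally move all quantifiers to the prefix:
  ∃j ∀q ∀m (¬H(j,j) ∨ T(q) ∧ ¬T(m))
The prefix is ∃j ∀q ∀m: 2 universal, 1 existential.

1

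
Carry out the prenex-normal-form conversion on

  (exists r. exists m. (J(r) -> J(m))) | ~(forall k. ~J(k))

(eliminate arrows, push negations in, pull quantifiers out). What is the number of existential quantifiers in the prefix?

3

First replace A → B with ¬A ∨ B.
  (exists r. exists m. (~J(r) | J(m))) | ~(forall k. ~J(k))
Drive negations inward (¬∀x A ≡ ∃x ¬A, ¬∃x A ≡ ∀x ¬A, De Morgan for ∧/∨):
  (exists r. exists m. (~J(r) | J(m))) | (exists k. J(k))
All bound variables are already distinct, so no renaming is needed.
Finally move all quantifiers to the prefix:
  exists r. exists m. exists k. (~J(r) | J(m) | J(k))
The prefix is exists r exists m exists k: 0 universal, 3 existential.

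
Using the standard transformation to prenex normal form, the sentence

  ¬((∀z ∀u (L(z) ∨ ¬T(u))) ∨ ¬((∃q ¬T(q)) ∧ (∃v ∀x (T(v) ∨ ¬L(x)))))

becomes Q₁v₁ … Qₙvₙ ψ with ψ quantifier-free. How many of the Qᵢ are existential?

4

Move each ¬ inward, flipping quantifiers it crosses:
  (∃z ∃u (¬L(z) ∧ T(u))) ∧ (∃q ¬T(q)) ∧ (∃v ∀x (T(v) ∨ ¬L(x)))
All bound variables are already distinct, so no renaming is needed.
Extract every quantifier outward, since the variables are now distinct and don't occur free across branches:
  ∃z ∃u ∃q ∃v ∀x (¬L(z) ∧ T(u) ∧ ¬T(q) ∧ (T(v) ∨ ¬L(x)))
The prefix is ∃z ∃u ∃q ∃v ∀x: 1 universal, 4 existential.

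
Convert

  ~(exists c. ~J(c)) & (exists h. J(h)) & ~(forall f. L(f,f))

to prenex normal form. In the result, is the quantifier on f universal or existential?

existential

Push ¬ through the quantifiers and connectives to reach negation normal form:
  (forall c. J(c)) & (exists h. J(h)) & (exists f. ~L(f,f))
Extract every quantifier outward, since the variables are now distinct and don't occur free across branches:
  forall c. exists h. exists f. (J(c) & J(h) & ~L(f,f))
The quantifier forall f sits under an odd number of negations, so it flips to exists f.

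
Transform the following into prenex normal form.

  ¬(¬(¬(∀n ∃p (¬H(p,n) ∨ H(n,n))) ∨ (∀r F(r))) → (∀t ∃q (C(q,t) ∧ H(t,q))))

First replace A → B with ¬A ∨ B.
  ¬(¬¬(¬(∀n ∃p (¬H(p,n) ∨ H(n,n))) ∨ (∀r F(r))) ∨ (∀t ∃q (C(q,t) ∧ H(t,q))))
Drive negations inward (¬∀x A ≡ ∃x ¬A, ¬∃x A ≡ ∀x ¬A, De Morgan for ∧/∨):
  (∀n ∃p (¬H(p,n) ∨ H(n,n))) ∧ (∃r ¬F(r)) ∧ (∃t ∀q (¬C(q,t) ∨ ¬H(t,q)))
Pull the quantifiers to the front (each side's bound variable is not free in the other side):
  ∀n ∃p ∃r ∃t ∀q ((¬H(p,n) ∨ H(n,n)) ∧ ¬F(r) ∧ (¬C(q,t) ∨ ¬H(t,q)))

∀n ∃p ∃r ∃t ∀q ((¬H(p,n) ∨ H(n,n)) ∧ ¬F(r) ∧ (¬C(q,t) ∨ ¬H(t,q)))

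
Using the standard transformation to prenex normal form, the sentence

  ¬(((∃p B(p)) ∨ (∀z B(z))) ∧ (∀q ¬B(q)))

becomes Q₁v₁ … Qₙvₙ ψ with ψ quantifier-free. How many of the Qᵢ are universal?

Push ¬ through the quantifiers and connectives to reach negation normal form:
  (∀p ¬B(p)) ∧ (∃z ¬B(z)) ∨ (∃q B(q))
All bound variables are already distinct, so no renaming is needed.
Extract every quantifier outward, since the variables are now distinct and don't occur free across branches:
  ∀p ∃z ∃q (¬B(p) ∧ ¬B(z) ∨ B(q))
The prefix is ∀p ∃z ∃q: 1 universal, 2 existential.

1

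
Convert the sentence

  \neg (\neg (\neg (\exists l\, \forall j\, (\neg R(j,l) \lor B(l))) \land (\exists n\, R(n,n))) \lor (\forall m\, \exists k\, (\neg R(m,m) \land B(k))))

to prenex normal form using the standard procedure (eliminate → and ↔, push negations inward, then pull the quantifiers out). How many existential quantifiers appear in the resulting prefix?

3

Move each ¬ inward, flipping quantifiers it crosses:
  (\forall l\, \exists j\, (R(j,l) \land \neg B(l))) \land (\exists n\, R(n,n)) \land (\exists m\, \forall k\, (R(m,m) \lor \neg B(k)))
Finally move all quantifiers to the prefix:
  \forall l\, \exists j\, \exists n\, \exists m\, \forall k\, (R(j,l) \land \neg B(l) \land R(n,n) \land (R(m,m) \lor \neg B(k)))
The prefix is \forall l \exists j \exists n \exists m \forall k: 2 universal, 3 existential.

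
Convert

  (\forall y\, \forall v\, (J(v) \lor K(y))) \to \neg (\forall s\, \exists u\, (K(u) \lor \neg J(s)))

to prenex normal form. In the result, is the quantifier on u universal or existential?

universal

Eliminate → and ↔ using ¬ and ∨.
  \neg (\forall y\, \forall v\, (J(v) \lor K(y))) \lor \neg (\forall s\, \exists u\, (K(u) \lor \neg J(s)))
Push ¬ through the quantifiers and connectives to reach negation normal form:
  (\exists y\, \exists v\, (\neg J(v) \land \neg K(y))) \lor (\exists s\, \forall u\, (\neg K(u) \land J(s)))
Pull the quantifiers to the front (each side's bound variable is not free in the other side):
  \exists y\, \exists v\, \exists s\, \forall u\, (\neg J(v) \land \neg K(y) \lor \neg K(u) \land J(s))
The quantifier \exists u sits under an odd number of negations (counting the antecedent side of each →), so it flips to \forall u.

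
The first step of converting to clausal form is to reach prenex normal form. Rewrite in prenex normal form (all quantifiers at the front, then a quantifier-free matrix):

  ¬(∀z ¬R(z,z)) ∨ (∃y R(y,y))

Drive negations inward (¬∀x A ≡ ∃x ¬A, ¬∃x A ≡ ∀x ¬A, De Morgan for ∧/∨):
  (∃z R(z,z)) ∨ (∃y R(y,y))
All bound variables are already distinct, so no renaming is needed.
Extract every quantifier outward, since the variables are now distinct and don't occur free across branches:
  ∃z ∃y (R(z,z) ∨ R(y,y))

∃z ∃y (R(z,z) ∨ R(y,y))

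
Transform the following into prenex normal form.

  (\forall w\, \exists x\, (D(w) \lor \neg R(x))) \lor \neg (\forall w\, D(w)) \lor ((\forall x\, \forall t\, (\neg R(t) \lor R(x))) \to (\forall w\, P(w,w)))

\forall w\, \exists x\, \exists z\, \exists x1\, \exists t\, \forall w1\, (D(w) \lor \neg R(x) \lor \neg D(z) \lor R(t) \land \neg R(x1) \lor P(w1,w1))

First replace A → B with ¬A ∨ B.
  (\forall w\, \exists x\, (D(w) \lor \neg R(x))) \lor \neg (\forall w\, D(w)) \lor \neg (\forall x\, \forall t\, (\neg R(t) \lor R(x))) \lor (\forall w\, P(w,w))
Push ¬ through the quantifiers and connectives to reach negation normal form:
  (\forall w\, \exists x\, (D(w) \lor \neg R(x))) \lor (\exists w\, \neg D(w)) \lor (\exists x\, \exists t\, (R(t) \land \neg R(x))) \lor (\forall w\, P(w,w))
Rename bound variables to avoid capture: w↦z, x↦x1, w↦w1.
  (\forall w\, \exists x\, (D(w) \lor \neg R(x))) \lor (\exists z\, \neg D(z)) \lor (\exists x1\, \exists t\, (R(t) \land \neg R(x1))) \lor (\forall w1\, P(w1,w1))
Finally move all quantifiers to the prefix:
  \forall w\, \exists x\, \exists z\, \exists x1\, \exists t\, \forall w1\, (D(w) \lor \neg R(x) \lor \neg D(z) \lor R(t) \land \neg R(x1) \lor P(w1,w1))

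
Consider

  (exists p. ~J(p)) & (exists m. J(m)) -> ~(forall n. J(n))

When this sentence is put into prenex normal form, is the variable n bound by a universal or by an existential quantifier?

existential

Rewrite implications/biconditionals: A → B as ¬A ∨ B.
  ~((exists p. ~J(p)) & (exists m. J(m))) | ~(forall n. J(n))
Move each ¬ inward, flipping quantifiers it crosses:
  (forall p. J(p)) | (forall m. ~J(m)) | (exists n. ~J(n))
All bound variables are already distinct, so no renaming is needed.
Pull the quantifiers to the front (each side's bound variable is not free in the other side):
  forall p. forall m. exists n. (J(p) | ~J(m) | ~J(n))
The quantifier forall n sits under an odd number of negations (counting the antecedent side of each →), so it flips to exists n.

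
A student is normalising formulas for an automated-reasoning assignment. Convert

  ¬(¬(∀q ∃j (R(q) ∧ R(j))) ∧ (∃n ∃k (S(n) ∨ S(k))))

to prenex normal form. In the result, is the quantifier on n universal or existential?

universal

Push ¬ through the quantifiers and connectives to reach negation normal form:
  (∀q ∃j (R(q) ∧ R(j))) ∨ (∀n ∀k (¬S(n) ∧ ¬S(k)))
All bound variables are already distinct, so no renaming is needed.
Finally move all quantifiers to the prefix:
  ∀q ∃j ∀n ∀k (R(q) ∧ R(j) ∨ ¬S(n) ∧ ¬S(k))
The quantifier ∃n sits under an odd number of negations, so it flips to ∀n.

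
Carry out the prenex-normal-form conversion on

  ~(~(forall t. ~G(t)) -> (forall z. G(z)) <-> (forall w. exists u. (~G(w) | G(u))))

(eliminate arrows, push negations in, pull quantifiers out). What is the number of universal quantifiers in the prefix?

4

First replace A → B with ¬A ∨ B; A ↔ B as (¬A ∨ B) ∧ (¬B ∨ A).
  ~((~(~~(forall t. ~G(t)) | (forall z. G(z))) | (forall w. exists u. (~G(w) | G(u)))) & (~(forall w. exists u. (~G(w) | G(u))) | ~~(forall t. ~G(t)) | (forall z. G(z))))
Move each ¬ inward, flipping quantifiers it crosses:
  ((forall t. ~G(t)) | (forall z. G(z))) & (exists w. forall u. (G(w) & ~G(u))) | (forall w. exists u. (~G(w) | G(u))) & (exists t. G(t)) & (exists z. ~G(z))
Give each quantifier a distinct variable: w↦r, u↦w1, t↦p, z↦s.
  ((forall t. ~G(t)) | (forall z. G(z))) & (exists w. forall u. (G(w) & ~G(u))) | (forall r. exists w1. (~G(r) | G(w1))) & (exists p. G(p)) & (exists s. ~G(s))
Pull the quantifiers to the front (each side's bound variable is not free in the other side):
  forall t. forall z. exists w. forall u. forall r. exists w1. exists p. exists s. ((~G(t) | G(z)) & G(w) & ~G(u) | (~G(r) | G(w1)) & G(p) & ~G(s))
The prefix is forall t forall z exists w forall u forall r exists w1 exists p exists s: 4 universal, 4 existential.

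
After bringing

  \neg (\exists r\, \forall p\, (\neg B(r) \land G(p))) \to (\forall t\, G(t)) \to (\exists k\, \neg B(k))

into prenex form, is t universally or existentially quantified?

Eliminate → and ↔ using ¬ and ∨.
  \neg \neg (\exists r\, \forall p\, (\neg B(r) \land G(p))) \lor \neg (\forall t\, G(t)) \lor (\exists k\, \neg B(k))
Move each ¬ inward, flipping quantifiers it crosses:
  (\exists r\, \forall p\, (\neg B(r) \land G(p))) \lor (\exists t\, \neg G(t)) \lor (\exists k\, \neg B(k))
All bound variables are already distinct, so no renaming is needed.
Finally move all quantifiers to the prefix:
  \exists r\, \forall p\, \exists t\, \exists k\, (\neg B(r) \land G(p) \lor \neg G(t) \lor \neg B(k))
The quantifier \forall t sits under an odd number of negations (counting the antecedent side of each →), so it flips to \exists t.

existential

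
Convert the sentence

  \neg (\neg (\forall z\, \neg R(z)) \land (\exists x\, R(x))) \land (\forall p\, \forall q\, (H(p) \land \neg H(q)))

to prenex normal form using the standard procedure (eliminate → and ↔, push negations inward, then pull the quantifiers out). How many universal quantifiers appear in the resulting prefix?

4

Move each ¬ inward, flipping quantifiers it crosses:
  ((\forall z\, \neg R(z)) \lor (\forall x\, \neg R(x))) \land (\forall p\, \forall q\, (H(p) \land \neg H(q)))
All bound variables are already distinct, so no renaming is needed.
Pull the quantifiers to the front (each side's bound variable is not free in the other side):
  \forall z\, \forall x\, \forall p\, \forall q\, ((\neg R(z) \lor \neg R(x)) \land H(p) \land \neg H(q))
The prefix is \forall z \forall x \forall p \forall q: 4 universal, 0 existential.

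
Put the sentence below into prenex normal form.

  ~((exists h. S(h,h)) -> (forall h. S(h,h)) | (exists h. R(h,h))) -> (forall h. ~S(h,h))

forall h. forall q. exists p. forall y1. (~S(h,h) | S(q,q) | R(p,p) | ~S(y1,y1))

First replace A → B with ¬A ∨ B.
  ~~(~(exists h. S(h,h)) | (forall h. S(h,h)) | (exists h. R(h,h))) | (forall h. ~S(h,h))
Move each ¬ inward, flipping quantifiers it crosses:
  (forall h. ~S(h,h)) | (forall h. S(h,h)) | (exists h. R(h,h)) | (forall h. ~S(h,h))
Give each quantifier a distinct variable: h↦q, h↦p, h↦y1.
  (forall h. ~S(h,h)) | (forall q. S(q,q)) | (exists p. R(p,p)) | (forall y1. ~S(y1,y1))
Pull the quantifiers to the front (each side's bound variable is not free in the other side):
  forall h. forall q. exists p. forall y1. (~S(h,h) | S(q,q) | R(p,p) | ~S(y1,y1))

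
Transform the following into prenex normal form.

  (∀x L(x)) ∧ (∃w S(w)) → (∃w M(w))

∃x ∀w ∃q (¬L(x) ∨ ¬S(w) ∨ M(q))

First replace A → B with ¬A ∨ B.
  ¬((∀x L(x)) ∧ (∃w S(w))) ∨ (∃w M(w))
Move each ¬ inward, flipping quantifiers it crosses:
  (∃x ¬L(x)) ∨ (∀w ¬S(w)) ∨ (∃w M(w))
Give each quantifier a distinct variable: w↦q.
  (∃x ¬L(x)) ∨ (∀w ¬S(w)) ∨ (∃q M(q))
Finally move all quantifiers to the prefix:
  ∃x ∀w ∃q (¬L(x) ∨ ¬S(w) ∨ M(q))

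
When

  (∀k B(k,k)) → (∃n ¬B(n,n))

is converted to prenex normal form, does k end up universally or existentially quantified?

First replace A → B with ¬A ∨ B.
  ¬(∀k B(k,k)) ∨ (∃n ¬B(n,n))
Drive negations inward (¬∀x A ≡ ∃x ¬A, ¬∃x A ≡ ∀x ¬A, De Morgan for ∧/∨):
  (∃k ¬B(k,k)) ∨ (∃n ¬B(n,n))
All bound variables are already distinct, so no renaming is needed.
Extract every quantifier outward, since the variables are now distinct and don't occur free across branches:
  ∃k ∃n (¬B(k,k) ∨ ¬B(n,n))
The quantifier ∀k sits under an odd number of negations (counting the antecedent side of each →), so it flips to ∃k.

existential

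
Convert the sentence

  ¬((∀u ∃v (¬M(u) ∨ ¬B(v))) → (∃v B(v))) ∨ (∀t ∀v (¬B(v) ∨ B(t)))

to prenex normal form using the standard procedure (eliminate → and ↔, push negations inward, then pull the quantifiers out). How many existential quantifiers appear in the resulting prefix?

First replace A → B with ¬A ∨ B.
  ¬(¬(∀u ∃v (¬M(u) ∨ ¬B(v))) ∨ (∃v B(v))) ∨ (∀t ∀v (¬B(v) ∨ B(t)))
Move each ¬ inward, flipping quantifiers it crosses:
  (∀u ∃v (¬M(u) ∨ ¬B(v))) ∧ (∀v ¬B(v)) ∨ (∀t ∀v (¬B(v) ∨ B(t)))
Rename bound variables to avoid capture: v↦x1, v↦c.
  (∀u ∃v (¬M(u) ∨ ¬B(v))) ∧ (∀x1 ¬B(x1)) ∨ (∀t ∀c (¬B(c) ∨ B(t)))
Pull the quantifiers to the front (each side's bound variable is not free in the other side):
  ∀u ∃v ∀x1 ∀t ∀c ((¬M(u) ∨ ¬B(v)) ∧ ¬B(x1) ∨ ¬B(c) ∨ B(t))
The prefix is ∀u ∃v ∀x1 ∀t ∀c: 4 universal, 1 existential.

1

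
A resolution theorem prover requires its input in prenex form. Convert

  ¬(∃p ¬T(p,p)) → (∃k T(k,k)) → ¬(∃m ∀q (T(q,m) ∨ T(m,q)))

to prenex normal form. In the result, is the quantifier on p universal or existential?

existential

Eliminate → and ↔ using ¬ and ∨.
  ¬¬(∃p ¬T(p,p)) ∨ ¬(∃k T(k,k)) ∨ ¬(∃m ∀q (T(q,m) ∨ T(m,q)))
Push ¬ through the quantifiers and connectives to reach negation normal form:
  (∃p ¬T(p,p)) ∨ (∀k ¬T(k,k)) ∨ (∀m ∃q (¬T(q,m) ∧ ¬T(m,q)))
All bound variables are already distinct, so no renaming is needed.
Finally move all quantifiers to the prefix:
  ∃p ∀k ∀m ∃q (¬T(p,p) ∨ ¬T(k,k) ∨ ¬T(q,m) ∧ ¬T(m,q))
The quantifier ∃p sits under an even number of negations (counting the antecedent side of each →), so it remains existential.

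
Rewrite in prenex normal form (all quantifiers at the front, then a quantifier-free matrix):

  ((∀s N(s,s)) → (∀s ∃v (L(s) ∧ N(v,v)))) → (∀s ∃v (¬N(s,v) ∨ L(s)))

Eliminate → and ↔ using ¬ and ∨.
  ¬(¬(∀s N(s,s)) ∨ (∀s ∃v (L(s) ∧ N(v,v)))) ∨ (∀s ∃v (¬N(s,v) ∨ L(s)))
Move each ¬ inward, flipping quantifiers it crosses:
  (∀s N(s,s)) ∧ (∃s ∀v (¬L(s) ∨ ¬N(v,v))) ∨ (∀s ∃v (¬N(s,v) ∨ L(s)))
Standardize variables apart so no two quantifiers bind the same name: s↦u, s↦y, v↦r.
  (∀s N(s,s)) ∧ (∃u ∀v (¬L(u) ∨ ¬N(v,v))) ∨ (∀y ∃r (¬N(y,r) ∨ L(y)))
Finally move all quantifiers to the prefix:
  ∀s ∃u ∀v ∀y ∃r (N(s,s) ∧ (¬L(u) ∨ ¬N(v,v)) ∨ ¬N(y,r) ∨ L(y))

∀s ∃u ∀v ∀y ∃r (N(s,s) ∧ (¬L(u) ∨ ¬N(v,v)) ∨ ¬N(y,r) ∨ L(y))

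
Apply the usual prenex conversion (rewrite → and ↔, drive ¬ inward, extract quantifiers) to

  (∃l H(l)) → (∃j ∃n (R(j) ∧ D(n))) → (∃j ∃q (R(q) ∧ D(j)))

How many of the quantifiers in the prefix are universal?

3

First replace A → B with ¬A ∨ B.
  ¬(∃l H(l)) ∨ ¬(∃j ∃n (R(j) ∧ D(n))) ∨ (∃j ∃q (R(q) ∧ D(j)))
Push ¬ through the quantifiers and connectives to reach negation normal form:
  (∀l ¬H(l)) ∨ (∀j ∀n (¬R(j) ∨ ¬D(n))) ∨ (∃j ∃q (R(q) ∧ D(j)))
Standardize variables apart so no two quantifiers bind the same name: j↦b.
  (∀l ¬H(l)) ∨ (∀j ∀n (¬R(j) ∨ ¬D(n))) ∨ (∃b ∃q (R(q) ∧ D(b)))
Finally move all quantifiers to the prefix:
  ∀l ∀j ∀n ∃b ∃q (¬H(l) ∨ ¬R(j) ∨ ¬D(n) ∨ R(q) ∧ D(b))
The prefix is ∀l ∀j ∀n ∃b ∃q: 3 universal, 2 existential.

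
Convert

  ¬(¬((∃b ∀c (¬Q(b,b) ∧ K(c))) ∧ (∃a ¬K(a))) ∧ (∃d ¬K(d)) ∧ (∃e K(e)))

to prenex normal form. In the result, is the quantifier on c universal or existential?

universal

Push ¬ through the quantifiers and connectives to reach negation normal form:
  (∃b ∀c (¬Q(b,b) ∧ K(c))) ∧ (∃a ¬K(a)) ∨ (∀d K(d)) ∨ (∀e ¬K(e))
All bound variables are already distinct, so no renaming is needed.
Pull the quantifiers to the front (each side's bound variable is not free in the other side):
  ∃b ∀c ∃a ∀d ∀e (¬Q(b,b) ∧ K(c) ∧ ¬K(a) ∨ K(d) ∨ ¬K(e))
The quantifier ∀c sits under an even number of negations, so it remains universal.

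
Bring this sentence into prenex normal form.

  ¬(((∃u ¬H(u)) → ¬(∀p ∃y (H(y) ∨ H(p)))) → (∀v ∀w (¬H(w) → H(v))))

Eliminate → and ↔ using ¬ and ∨.
  ¬(¬(¬(∃u ¬H(u)) ∨ ¬(∀p ∃y (H(y) ∨ H(p)))) ∨ (∀v ∀w (¬¬H(w) ∨ H(v))))
Move each ¬ inward, flipping quantifiers it crosses:
  ((∀u H(u)) ∨ (∃p ∀y (¬H(y) ∧ ¬H(p)))) ∧ (∃v ∃w (¬H(w) ∧ ¬H(v)))
All bound variables are already distinct, so no renaming is needed.
Finally move all quantifiers to the prefix:
  ∀u ∃p ∀y ∃v ∃w ((H(u) ∨ ¬H(y) ∧ ¬H(p)) ∧ ¬H(w) ∧ ¬H(v))

∀u ∃p ∀y ∃v ∃w ((H(u) ∨ ¬H(y) ∧ ¬H(p)) ∧ ¬H(w) ∧ ¬H(v))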